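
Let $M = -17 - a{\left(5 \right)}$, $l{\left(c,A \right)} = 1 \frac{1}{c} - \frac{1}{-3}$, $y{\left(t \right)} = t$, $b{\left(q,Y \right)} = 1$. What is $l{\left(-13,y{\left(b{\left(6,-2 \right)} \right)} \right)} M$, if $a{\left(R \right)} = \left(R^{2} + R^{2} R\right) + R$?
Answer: $- \frac{1720}{39} \approx -44.103$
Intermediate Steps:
$a{\left(R \right)} = R + R^{2} + R^{3}$ ($a{\left(R \right)} = \left(R^{2} + R^{3}\right) + R = R + R^{2} + R^{3}$)
$l{\left(c,A \right)} = \frac{1}{3} + \frac{1}{c}$ ($l{\left(c,A \right)} = \frac{1}{c} - - \frac{1}{3} = \frac{1}{c} + \frac{1}{3} = \frac{1}{3} + \frac{1}{c}$)
$M = -172$ ($M = -17 - 5 \left(1 + 5 + 5^{2}\right) = -17 - 5 \left(1 + 5 + 25\right) = -17 - 5 \cdot 31 = -17 - 155 = -172$)
$l{\left(-13,y{\left(b{\left(6,-2 \right)} \right)} \right)} M = \frac{3 - 13}{3 \left(-13\right)} \left(-172\right) = \frac{1}{3} \left(- \frac{1}{13}\right) \left(-10\right) \left(-172\right) = \frac{10}{39} \left(-172\right) = - \frac{1720}{39}$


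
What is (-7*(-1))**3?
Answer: 343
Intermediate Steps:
(-7*(-1))**3 = 7**3 = 343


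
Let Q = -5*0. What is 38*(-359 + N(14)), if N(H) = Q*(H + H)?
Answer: -13642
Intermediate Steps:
Q = 0
N(H) = 0 (N(H) = 0*(H + H) = 0*(2*H) = 0)
38*(-359 + N(14)) = 38*(-359 + 0) = 38*(-359) = -13642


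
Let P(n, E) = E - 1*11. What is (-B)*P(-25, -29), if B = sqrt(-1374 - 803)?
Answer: 40*I*sqrt(2177) ≈ 1866.3*I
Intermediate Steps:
P(n, E) = -11 + E (P(n, E) = E - 11 = -11 + E)
B = I*sqrt(2177) (B = sqrt(-2177) = I*sqrt(2177) ≈ 46.658*I)
(-B)*P(-25, -29) = (-I*sqrt(2177))*(-11 - 29) = -I*sqrt(2177)*(-40) = 40*I*sqrt(2177)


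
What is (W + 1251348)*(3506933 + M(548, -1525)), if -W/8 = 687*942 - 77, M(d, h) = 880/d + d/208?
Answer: -24516655648306617/1781 ≈ -1.3766e+13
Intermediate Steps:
M(d, h) = 880/d + d/208 (M(d, h) = 880/d + d*(1/208) = 880/d + d/208)
W = -5176616 (W = -8*(687*942 - 77) = -8*(647154 - 77) = -8*647077 = -5176616)
(W + 1251348)*(3506933 + M(548, -1525)) = (-5176616 + 1251348)*(3506933 + (880/548 + (1/208)*548)) = -3925268*(3506933 + (880*(1/548) + 137/52)) = -3925268*(3506933 + (220/137 + 137/52)) = -3925268*(3506933 + 30209/7124) = -3925268*24983420901/7124 = -24516655648306617/1781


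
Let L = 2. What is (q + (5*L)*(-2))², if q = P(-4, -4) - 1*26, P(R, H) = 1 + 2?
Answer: 1849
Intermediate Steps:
P(R, H) = 3
q = -23 (q = 3 - 1*26 = 3 - 26 = -23)
(q + (5*L)*(-2))² = (-23 + (5*2)*(-2))² = (-23 + 10*(-2))² = (-23 - 20)² = (-43)² = 1849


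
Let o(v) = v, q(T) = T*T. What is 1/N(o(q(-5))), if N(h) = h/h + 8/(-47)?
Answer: 47/39 ≈ 1.2051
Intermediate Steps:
q(T) = T**2
N(h) = 39/47 (N(h) = 1 + 8*(-1/47) = 1 - 8/47 = 39/47)
1/N(o(q(-5))) = 1/(39/47) = 47/39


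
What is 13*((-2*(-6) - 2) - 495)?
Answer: -6305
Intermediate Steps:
13*((-2*(-6) - 2) - 495) = 13*((12 - 2) - 495) = 13*(10 - 495) = 13*(-485) = -6305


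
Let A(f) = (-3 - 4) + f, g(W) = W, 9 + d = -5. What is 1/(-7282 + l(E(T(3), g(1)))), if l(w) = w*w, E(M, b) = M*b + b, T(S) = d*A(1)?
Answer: -1/57 ≈ -0.017544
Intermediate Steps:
d = -14 (d = -9 - 5 = -14)
A(f) = -7 + f
T(S) = 84 (T(S) = -14*(-7 + 1) = -14*(-6) = 84)
E(M, b) = b + M*b
l(w) = w**2
1/(-7282 + l(E(T(3), g(1)))) = 1/(-7282 + (1*(1 + 84))**2) = 1/(-7282 + (1*85)**2) = 1/(-7282 + 85**2) = 1/(-7282 + 7225) = 1/(-57) = -1/57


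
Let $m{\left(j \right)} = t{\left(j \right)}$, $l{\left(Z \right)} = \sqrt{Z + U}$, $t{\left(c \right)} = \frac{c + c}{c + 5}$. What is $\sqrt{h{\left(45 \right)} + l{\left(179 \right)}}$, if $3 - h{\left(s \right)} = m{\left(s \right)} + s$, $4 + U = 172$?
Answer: $\frac{\sqrt{-1095 + 25 \sqrt{347}}}{5} \approx 5.0172 i$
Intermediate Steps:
$U = 168$ ($U = -4 + 172 = 168$)
$t{\left(c \right)} = \frac{2 c}{5 + c}$
$l{\left(Z \right)} = \sqrt{168 + Z}$ ($l{\left(Z \right)} = \sqrt{Z + 168} = \sqrt{168 + Z}$)
$m{\left(j \right)} = \frac{2 j}{5 + j}$
$h{\left(s \right)} = 3 - s - \frac{2 s}{5 + s}$ ($h{\left(s \right)} = 3 - \left(\frac{2 s}{5 + s} + s\right) = 3 - \left(s + \frac{2 s}{5 + s}\right) = 3 - s - \frac{2 s}{5 + s}$)
$\sqrt{h{\left(45 \right)} + l{\left(179 \right)}} = \sqrt{\frac{15 - 45^{2} - 180}{5 + 45} + \sqrt{168 + 179}} = \sqrt{\frac{15 - 2025 - 180}{50} + \sqrt{347}} = \sqrt{\frac{1}{50} \left(-2190\right) + \sqrt{347}} = \sqrt{- \frac{219}{5} + \sqrt{347}}$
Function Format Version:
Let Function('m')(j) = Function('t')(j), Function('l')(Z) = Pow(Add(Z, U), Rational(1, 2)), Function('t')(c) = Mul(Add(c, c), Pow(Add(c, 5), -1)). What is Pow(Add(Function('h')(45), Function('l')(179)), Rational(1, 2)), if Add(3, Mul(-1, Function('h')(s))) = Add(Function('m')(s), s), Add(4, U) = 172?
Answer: Mul(Rational(1, 5), Pow(Add(-1095, Mul(25, Pow(347, Rational(1, 2)))), Rational(1, 2))) ≈ Mul(5.0172, I)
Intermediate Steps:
U = 168 (U = Add(-4, 172) = 168)
Function('t')(c) = Mul(2, c, Pow(Add(5, c), -1)) (Function('t')(c) = Mul(Mul(2, c), Pow(Add(5, c), -1)) = Mul(2, c, Pow(Add(5, c), -1)))
Function('l')(Z) = Pow(Add(168, Z), Rational(1, 2)) (Function('l')(Z) = Pow(Add(Z, 168), Rational(1, 2)) = Pow(Add(168, Z), Rational(1, 2)))
Function('m')(j) = Mul(2, j, Pow(Add(5, j), -1))
Function('h')(s) = Add(3, Mul(-1, s), Mul(-2, s, Pow(Add(5, s), -1))) (Function('h')(s) = Add(3, Mul(-1, Add(Mul(2, s, Pow(Add(5, s), -1)), s))) = Add(3, Mul(-1, Add(s, Mul(2, s, Pow(Add(5, s), -1))))) = Add(3, Add(Mul(-1, s), Mul(-2, s, Pow(Add(5, s), -1)))) = Add(3, Mul(-1, s), Mul(-2, s, Pow(Add(5, s), -1))))
Pow(Add(Function('h')(45), Function('l')(179)), Rational(1, 2)) = Pow(Add(Mul(Pow(Add(5, 45), -1), Add(15, Mul(-1, Pow(45, 2)), Mul(-4, 45))), Pow(Add(168, 179), Rational(1, 2))), Rational(1, 2)) = Pow(Add(Mul(Pow(50, -1), Add(15, Mul(-1, 2025), -180)), Pow(347, Rational(1, 2))), Rational(1, 2)) = Pow(Add(Mul(Rational(1, 50), Add(15, -2025, -180)), Pow(347, Rational(1, 2))), Rational(1, 2)) = Pow(Add(Mul(Rational(1, 50), -2190), Pow(347, Rational(1, 2))), Rational(1, 2)) = Pow(Add(Rational(-219, 5), Pow(347, Rational(1, 2))), Rational(1, 2))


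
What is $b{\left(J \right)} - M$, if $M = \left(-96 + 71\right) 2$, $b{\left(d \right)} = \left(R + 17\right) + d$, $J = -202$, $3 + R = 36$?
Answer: $-102$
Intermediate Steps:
$R = 33$ ($R = -3 + 36 = 33$)
$b{\left(d \right)} = 50 + d$ ($b{\left(d \right)} = \left(33 + 17\right) + d = 50 + d$)
$M = -50$ ($M = \left(-25\right) 2 = -50$)
$b{\left(J \right)} - M = \left(50 - 202\right) - -50 = -152 + 50 = -102$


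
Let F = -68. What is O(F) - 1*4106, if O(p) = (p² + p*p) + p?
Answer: 5074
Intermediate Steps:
O(p) = p + 2*p² (O(p) = (p² + p²) + p = 2*p² + p = p + 2*p²)
O(F) - 1*4106 = -68*(1 + 2*(-68)) - 1*4106 = -68*(1 - 136) - 4106 = -68*(-135) - 4106 = 9180 - 4106 = 5074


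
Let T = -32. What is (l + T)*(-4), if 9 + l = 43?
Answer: -8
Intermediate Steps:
l = 34 (l = -9 + 43 = 34)
(l + T)*(-4) = (34 - 32)*(-4) = 2*(-4) = -8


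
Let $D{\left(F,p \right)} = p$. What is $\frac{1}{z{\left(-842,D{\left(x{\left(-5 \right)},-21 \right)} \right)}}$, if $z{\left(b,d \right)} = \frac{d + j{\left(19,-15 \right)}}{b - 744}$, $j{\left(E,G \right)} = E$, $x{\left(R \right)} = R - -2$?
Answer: $793$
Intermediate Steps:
$x{\left(R \right)} = 2 + R$ ($x{\left(R \right)} = R + 2 = 2 + R$)
$z{\left(b,d \right)} = \frac{19 + d}{-744 + b}$ ($z{\left(b,d \right)} = \frac{d + 19}{b - 744} = \frac{19 + d}{-744 + b}$)
$\frac{1}{z{\left(-842,D{\left(x{\left(-5 \right)},-21 \right)} \right)}} = \frac{1}{\frac{1}{-744 - 842} \left(19 - 21\right)} = \frac{1}{\frac{1}{-1586} \left(-2\right)} = \frac{1}{\left(- \frac{1}{1586}\right) \left(-2\right)} = \frac{1}{\frac{1}{793}} = 793$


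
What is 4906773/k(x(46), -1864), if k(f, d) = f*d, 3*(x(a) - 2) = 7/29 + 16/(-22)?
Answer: -4695781761/3278776 ≈ -1432.2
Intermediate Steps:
x(a) = 1759/957 (x(a) = 2 + (7/29 + 16/(-22))/3 = 2 + (7*(1/29) + 16*(-1/22))/3 = 2 + (7/29 - 8/11)/3 = 2 + (⅓)*(-155/319) = 2 - 155/957 = 1759/957)
k(f, d) = d*f
4906773/k(x(46), -1864) = 4906773/((-1864*1759/957)) = 4906773/(-3278776/957) = 4906773*(-957/3278776) = -4695781761/3278776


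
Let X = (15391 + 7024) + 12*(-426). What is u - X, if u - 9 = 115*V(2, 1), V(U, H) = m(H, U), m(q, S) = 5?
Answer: -16719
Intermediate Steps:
V(U, H) = 5
u = 584 (u = 9 + 115*5 = 9 + 575 = 584)
X = 17303 (X = 22415 - 5112 = 17303)
u - X = 584 - 1*17303 = 584 - 17303 = -16719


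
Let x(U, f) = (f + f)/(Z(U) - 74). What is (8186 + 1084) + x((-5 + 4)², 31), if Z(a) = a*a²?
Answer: 676648/73 ≈ 9269.2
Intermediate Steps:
Z(a) = a³
x(U, f) = 2*f/(-74 + U³) (x(U, f) = (f + f)/(U³ - 74) = (2*f)/(-74 + U³) = 2*f/(-74 + U³))
(8186 + 1084) + x((-5 + 4)², 31) = (8186 + 1084) + 2*31/(-74 + ((-5 + 4)²)³) = 9270 + 2*31/(-74 + ((-1)²)³) = 9270 + 2*31/(-74 + 1³) = 9270 + 2*31/(-74 + 1) = 9270 + 2*31/(-73) = 9270 + 2*31*(-1/73) = 9270 - 62/73 = 676648/73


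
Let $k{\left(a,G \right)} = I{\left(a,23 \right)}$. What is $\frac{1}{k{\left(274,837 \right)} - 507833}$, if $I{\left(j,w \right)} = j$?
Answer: $- \frac{1}{507559} \approx -1.9702 \cdot 10^{-6}$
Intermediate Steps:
$k{\left(a,G \right)} = a$
$\frac{1}{k{\left(274,837 \right)} - 507833} = \frac{1}{274 - 507833} = \frac{1}{-507559} = - \frac{1}{507559}$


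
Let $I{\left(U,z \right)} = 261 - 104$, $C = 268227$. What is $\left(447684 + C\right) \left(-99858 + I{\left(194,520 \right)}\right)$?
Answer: $-71377042611$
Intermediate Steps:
$I{\left(U,z \right)} = 157$
$\left(447684 + C\right) \left(-99858 + I{\left(194,520 \right)}\right) = \left(447684 + 268227\right) \left(-99858 + 157\right) = 715911 \left(-99701\right) = -71377042611$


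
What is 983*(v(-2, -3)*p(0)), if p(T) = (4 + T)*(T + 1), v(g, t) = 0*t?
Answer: 0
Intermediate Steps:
v(g, t) = 0
p(T) = (1 + T)*(4 + T) (p(T) = (4 + T)*(1 + T) = (1 + T)*(4 + T))
983*(v(-2, -3)*p(0)) = 983*(0*(4 + 0² + 5*0)) = 983*(0*(4 + 0 + 0)) = 983*(0*4) = 983*0 = 0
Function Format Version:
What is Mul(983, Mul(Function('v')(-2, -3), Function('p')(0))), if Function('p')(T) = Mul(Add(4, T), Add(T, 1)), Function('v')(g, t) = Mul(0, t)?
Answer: 0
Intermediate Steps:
Function('v')(g, t) = 0
Function('p')(T) = Mul(Add(1, T), Add(4, T)) (Function('p')(T) = Mul(Add(4, T), Add(1, T)) = Mul(Add(1, T), Add(4, T)))
Mul(983, Mul(Function('v')(-2, -3), Function('p')(0))) = Mul(983, Mul(0, Add(4, Pow(0, 2), Mul(5, 0)))) = Mul(983, Mul(0, Add(4, 0, 0))) = Mul(983, Mul(0, 4)) = Mul(983, 0) = 0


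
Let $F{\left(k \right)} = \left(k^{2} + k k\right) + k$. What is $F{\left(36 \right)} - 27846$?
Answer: $-25218$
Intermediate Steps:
$F{\left(k \right)} = k + 2 k^{2}$ ($F{\left(k \right)} = \left(k^{2} + k^{2}\right) + k = 2 k^{2} + k = k + 2 k^{2}$)
$F{\left(36 \right)} - 27846 = 36 \left(1 + 2 \cdot 36\right) - 27846 = 36 \left(1 + 72\right) - 27846 = 36 \cdot 73 - 27846 = 2628 - 27846 = -25218$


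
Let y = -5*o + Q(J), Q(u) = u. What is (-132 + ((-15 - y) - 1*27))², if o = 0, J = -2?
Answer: 29584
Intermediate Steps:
y = -2 (y = -5*0 - 2 = 0 - 2 = -2)
(-132 + ((-15 - y) - 1*27))² = (-132 + ((-15 - 1*(-2)) - 1*27))² = (-132 + ((-15 + 2) - 27))² = (-132 + (-13 - 27))² = (-132 - 40)² = (-172)² = 29584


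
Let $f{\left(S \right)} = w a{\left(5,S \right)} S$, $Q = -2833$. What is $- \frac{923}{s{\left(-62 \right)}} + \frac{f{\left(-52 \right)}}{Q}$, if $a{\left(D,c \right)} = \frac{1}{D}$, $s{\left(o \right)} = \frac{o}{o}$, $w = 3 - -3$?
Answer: $- \frac{13073983}{14165} \approx -922.98$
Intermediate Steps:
$w = 6$ ($w = 3 + 3 = 6$)
$s{\left(o \right)} = 1$
$f{\left(S \right)} = \frac{6 S}{5}$ ($f{\left(S \right)} = \frac{6}{5} S = 6 \cdot \frac{1}{5} S = \frac{6 S}{5}$)
$- \frac{923}{s{\left(-62 \right)}} + \frac{f{\left(-52 \right)}}{Q} = - \frac{923}{1} + \frac{\frac{6}{5} \left(-52\right)}{-2833} = \left(-923\right) 1 - - \frac{312}{14165} = -923 + \frac{312}{14165} = - \frac{13073983}{14165}$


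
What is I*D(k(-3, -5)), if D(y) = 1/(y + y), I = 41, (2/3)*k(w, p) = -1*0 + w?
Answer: -41/9 ≈ -4.5556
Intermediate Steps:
k(w, p) = 3*w/2 (k(w, p) = 3*(-1*0 + w)/2 = 3*(0 + w)/2 = 3*w/2)
D(y) = 1/(2*y)
I*D(k(-3, -5)) = 41*(1/(2*(((3/2)*(-3))))) = 41*(1/(2*(-9/2))) = 41*((½)*(-2/9)) = 41*(-⅑) = -41/9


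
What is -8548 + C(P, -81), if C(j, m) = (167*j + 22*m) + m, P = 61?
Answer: -224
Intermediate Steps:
C(j, m) = 23*m + 167*j (C(j, m) = (22*m + 167*j) + m = 23*m + 167*j)
-8548 + C(P, -81) = -8548 + (23*(-81) + 167*61) = -8548 + (-1863 + 10187) = -8548 + 8324 = -224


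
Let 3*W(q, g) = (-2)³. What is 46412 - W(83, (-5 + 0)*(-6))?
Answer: 139244/3 ≈ 46415.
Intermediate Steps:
W(q, g) = -8/3 (W(q, g) = (⅓)*(-2)³ = (⅓)*(-8) = -8/3)
46412 - W(83, (-5 + 0)*(-6)) = 46412 - 1*(-8/3) = 46412 + 8/3 = 139244/3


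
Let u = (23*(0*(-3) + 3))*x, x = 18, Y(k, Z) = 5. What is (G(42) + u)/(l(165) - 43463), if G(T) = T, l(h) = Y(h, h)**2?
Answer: -642/21719 ≈ -0.029559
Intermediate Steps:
l(h) = 25 (l(h) = 5**2 = 25)
u = 1242 (u = (23*(0*(-3) + 3))*18 = (23*(0 + 3))*18 = (23*3)*18 = 69*18 = 1242)
(G(42) + u)/(l(165) - 43463) = (42 + 1242)/(25 - 43463) = 1284/(-43438) = 1284*(-1/43438) = -642/21719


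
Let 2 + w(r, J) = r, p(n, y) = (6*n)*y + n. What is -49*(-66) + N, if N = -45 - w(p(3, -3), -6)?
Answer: 3242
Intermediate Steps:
p(n, y) = n + 6*n*y (p(n, y) = 6*n*y + n = n + 6*n*y)
w(r, J) = -2 + r
N = 8 (N = -45 - (-2 + 3*(1 + 6*(-3))) = -45 - (-2 + 3*(1 - 18)) = -45 - (-2 + 3*(-17)) = -45 - (-2 - 51) = -45 - 1*(-53) = -45 + 53 = 8)
-49*(-66) + N = -49*(-66) + 8 = 3234 + 8 = 3242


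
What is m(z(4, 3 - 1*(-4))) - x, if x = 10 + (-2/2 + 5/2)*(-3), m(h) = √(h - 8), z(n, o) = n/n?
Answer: -11/2 + I*√7 ≈ -5.5 + 2.6458*I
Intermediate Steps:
z(n, o) = 1
m(h) = √(-8 + h)
x = 11/2 (x = 10 + (-2*½ + 5*(½))*(-3) = 10 + (-1 + 5/2)*(-3) = 10 + (3/2)*(-3) = 10 - 9/2 = 11/2 ≈ 5.5000)
m(z(4, 3 - 1*(-4))) - x = √(-8 + 1) - 1*11/2 = √(-7) - 11/2 = I*√7 - 11/2 = -11/2 + I*√7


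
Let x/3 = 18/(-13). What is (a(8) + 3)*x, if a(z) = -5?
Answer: 108/13 ≈ 8.3077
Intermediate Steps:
x = -54/13 (x = 3*(18/(-13)) = 3*(18*(-1/13)) = 3*(-18/13) = -54/13 ≈ -4.1538)
(a(8) + 3)*x = (-5 + 3)*(-54/13) = -2*(-54/13) = 108/13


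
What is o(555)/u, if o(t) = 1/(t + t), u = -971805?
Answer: -1/1078703550 ≈ -9.2704e-10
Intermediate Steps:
o(t) = 1/(2*t)
o(555)/u = ((1/2)/555)/(-971805) = ((1/2)*(1/555))*(-1/971805) = (1/1110)*(-1/971805) = -1/1078703550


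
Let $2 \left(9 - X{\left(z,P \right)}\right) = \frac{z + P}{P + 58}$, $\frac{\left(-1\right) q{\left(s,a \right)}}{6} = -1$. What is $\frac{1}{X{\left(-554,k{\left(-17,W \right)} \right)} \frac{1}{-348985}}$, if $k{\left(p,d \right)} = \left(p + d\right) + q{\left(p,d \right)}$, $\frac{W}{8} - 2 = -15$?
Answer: $- \frac{1894490}{17} \approx -1.1144 \cdot 10^{5}$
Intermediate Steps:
$q{\left(s,a \right)} = 6$ ($q{\left(s,a \right)} = \left(-6\right) \left(-1\right) = 6$)
$W = -104$ ($W = 16 + 8 \left(-15\right) = 16 - 120 = -104$)
$k{\left(p,d \right)} = 6 + d + p$ ($k{\left(p,d \right)} = \left(p + d\right) + 6 = \left(d + p\right) + 6 = 6 + d + p$)
$X{\left(z,P \right)} = 9 - \frac{P + z}{2 \left(58 + P\right)}$ ($X{\left(z,P \right)} = 9 - \frac{\left(z + P\right) \frac{1}{P + 58}}{2} = 9 - \frac{\left(P + z\right) \frac{1}{58 + P}}{2} = 9 - \frac{\frac{1}{58 + P} \left(P + z\right)}{2} = 9 - \frac{P + z}{2 \left(58 + P\right)}$)
$\frac{1}{X{\left(-554,k{\left(-17,W \right)} \right)} \frac{1}{-348985}} = \frac{1}{\frac{1044 - -554 + 17 \left(6 - 104 - 17\right)}{2 \left(58 - 115\right)} \frac{1}{-348985}} = \frac{1}{\frac{1044 + 554 + 17 \left(-115\right)}{2 \left(58 - 115\right)} \left(- \frac{1}{348985}\right)} = \frac{1}{\frac{1044 + 554 - 1955}{2 \left(-57\right)} \left(- \frac{1}{348985}\right)} = \frac{1}{\frac{1}{2} \left(- \frac{1}{57}\right) \left(-357\right) \left(- \frac{1}{348985}\right)} = \frac{1}{\frac{119}{38} \left(- \frac{1}{348985}\right)} = \frac{1}{- \frac{17}{1894490}} = - \frac{1894490}{17}$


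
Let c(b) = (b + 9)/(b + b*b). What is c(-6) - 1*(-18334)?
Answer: 183341/10 ≈ 18334.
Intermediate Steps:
c(b) = (9 + b)/(b + b**2)
c(-6) - 1*(-18334) = (9 - 6)/((-6)*(1 - 6)) - 1*(-18334) = -1/6*3/(-5) + 18334 = -1/6*(-1/5)*3 + 18334 = 1/10 + 18334 = 183341/10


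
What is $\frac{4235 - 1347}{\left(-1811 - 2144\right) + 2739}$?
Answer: $- \frac{19}{8} \approx -2.375$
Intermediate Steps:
$\frac{4235 - 1347}{\left(-1811 - 2144\right) + 2739} = \frac{2888}{\left(-1811 - 2144\right) + 2739} = \frac{2888}{-3955 + 2739} = \frac{2888}{-1216} = 2888 \left(- \frac{1}{1216}\right) = - \frac{19}{8}$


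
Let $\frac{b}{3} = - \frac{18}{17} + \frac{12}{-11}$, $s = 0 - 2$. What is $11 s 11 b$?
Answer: $\frac{26532}{17} \approx 1560.7$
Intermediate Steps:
$s = -2$ ($s = 0 - 2 = -2$)
$b = - \frac{1206}{187}$ ($b = 3 \left(- \frac{18}{17} + \frac{12}{-11}\right) = 3 \left(\left(-18\right) \frac{1}{17} + 12 \left(- \frac{1}{11}\right)\right) = 3 \left(- \frac{18}{17} - \frac{12}{11}\right) = 3 \left(- \frac{402}{187}\right) = - \frac{1206}{187} \approx -6.4492$)
$11 s 11 b = 11 \left(-2\right) 11 \left(- \frac{1206}{187}\right) = \left(-22\right) 11 \left(- \frac{1206}{187}\right) = \left(-242\right) \left(- \frac{1206}{187}\right) = \frac{26532}{17}$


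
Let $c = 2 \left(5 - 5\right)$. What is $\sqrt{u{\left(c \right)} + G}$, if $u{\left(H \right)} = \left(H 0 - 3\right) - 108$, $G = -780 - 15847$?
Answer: $i \sqrt{16738} \approx 129.38 i$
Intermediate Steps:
$c = 0$ ($c = 2 \cdot 0 = 0$)
$G = -16627$
$u{\left(H \right)} = -111$ ($u{\left(H \right)} = \left(0 - 3\right) - 108 = -3 - 108 = -111$)
$\sqrt{u{\left(c \right)} + G} = \sqrt{-111 - 16627} = \sqrt{-16738} = i \sqrt{16738}$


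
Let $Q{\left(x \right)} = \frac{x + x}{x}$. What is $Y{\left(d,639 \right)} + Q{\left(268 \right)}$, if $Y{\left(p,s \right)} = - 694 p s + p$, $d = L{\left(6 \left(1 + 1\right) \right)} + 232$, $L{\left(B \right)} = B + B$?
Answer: $-113527038$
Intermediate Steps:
$L{\left(B \right)} = 2 B$
$Q{\left(x \right)} = 2$ ($Q{\left(x \right)} = \frac{2 x}{x} = 2$)
$d = 256$ ($d = 2 \cdot 6 \left(1 + 1\right) + 232 = 2 \cdot 6 \cdot 2 + 232 = 2 \cdot 12 + 232 = 24 + 232 = 256$)
$Y{\left(p,s \right)} = p - 694 p s$ ($Y{\left(p,s \right)} = - 694 p s + p = p - 694 p s$)
$Y{\left(d,639 \right)} + Q{\left(268 \right)} = 256 \left(1 - 443466\right) + 2 = 256 \left(-443465\right) + 2 = -113527040 + 2 = -113527038$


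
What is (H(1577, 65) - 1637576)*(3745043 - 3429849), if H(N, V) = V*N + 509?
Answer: -483684735028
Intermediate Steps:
H(N, V) = 509 + N*V (H(N, V) = N*V + 509 = 509 + N*V)
(H(1577, 65) - 1637576)*(3745043 - 3429849) = ((509 + 1577*65) - 1637576)*(3745043 - 3429849) = ((509 + 102505) - 1637576)*315194 = (103014 - 1637576)*315194 = -1534562*315194 = -483684735028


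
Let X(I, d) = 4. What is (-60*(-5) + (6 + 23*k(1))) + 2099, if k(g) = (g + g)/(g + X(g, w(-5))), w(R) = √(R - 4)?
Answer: 12071/5 ≈ 2414.2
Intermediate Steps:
w(R) = √(-4 + R)
k(g) = 2*g/(4 + g) (k(g) = (g + g)/(g + 4) = (2*g)/(4 + g) = 2*g/(4 + g))
(-60*(-5) + (6 + 23*k(1))) + 2099 = (-60*(-5) + (6 + 23*(2*1/(4 + 1)))) + 2099 = (300 + (6 + 23*(2*1/5))) + 2099 = (300 + (6 + 23*(2*1*(⅕)))) + 2099 = (300 + (6 + 23*(⅖))) + 2099 = (300 + (6 + 46/5)) + 2099 = (300 + 76/5) + 2099 = 1576/5 + 2099 = 12071/5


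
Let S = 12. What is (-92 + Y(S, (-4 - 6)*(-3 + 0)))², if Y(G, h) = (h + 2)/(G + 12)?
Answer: 73984/9 ≈ 8220.4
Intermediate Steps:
Y(G, h) = (2 + h)/(12 + G)
(-92 + Y(S, (-4 - 6)*(-3 + 0)))² = (-92 + (2 + (-4 - 6)*(-3 + 0))/(12 + 12))² = (-92 + (2 - 10*(-3))/24)² = (-92 + (2 + 30)/24)² = (-92 + (1/24)*32)² = (-92 + 4/3)² = (-272/3)² = 73984/9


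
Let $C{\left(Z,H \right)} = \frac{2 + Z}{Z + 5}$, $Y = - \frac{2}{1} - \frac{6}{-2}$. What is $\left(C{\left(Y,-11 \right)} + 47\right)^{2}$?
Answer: $\frac{9025}{4} \approx 2256.3$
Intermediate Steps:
$Y = 1$ ($Y = \left(-2\right) 1 - -3 = -2 + 3 = 1$)
$C{\left(Z,H \right)} = \frac{2 + Z}{5 + Z}$
$\left(C{\left(Y,-11 \right)} + 47\right)^{2} = \left(\frac{2 + 1}{5 + 1} + 47\right)^{2} = \left(\frac{1}{6} \cdot 3 + 47\right)^{2} = \left(\frac{1}{2} + 47\right)^{2} = \left(\frac{95}{2}\right)^{2} = \frac{9025}{4}$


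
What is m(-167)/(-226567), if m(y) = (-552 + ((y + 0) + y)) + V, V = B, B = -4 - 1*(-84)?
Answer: 806/226567 ≈ 0.0035574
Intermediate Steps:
B = 80 (B = -4 + 84 = 80)
V = 80
m(y) = -472 + 2*y (m(y) = (-552 + ((y + 0) + y)) + 80 = (-552 + (y + y)) + 80 = (-552 + 2*y) + 80 = -472 + 2*y)
m(-167)/(-226567) = (-472 + 2*(-167))/(-226567) = (-472 - 334)*(-1/226567) = -806*(-1/226567) = 806/226567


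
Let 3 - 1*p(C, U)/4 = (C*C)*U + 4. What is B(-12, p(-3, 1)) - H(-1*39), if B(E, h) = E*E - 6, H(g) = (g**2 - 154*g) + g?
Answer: -7350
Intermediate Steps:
p(C, U) = -4 - 4*U*C**2 (p(C, U) = 12 - 4*((C*C)*U + 4) = 12 - 4*(C**2*U + 4) = 12 - 4*(U*C**2 + 4) = 12 - 4*(4 + U*C**2) = 12 + (-16 - 4*U*C**2) = -4 - 4*U*C**2)
H(g) = g**2 - 153*g
B(E, h) = -6 + E**2 (B(E, h) = E**2 - 6 = -6 + E**2)
B(-12, p(-3, 1)) - H(-1*39) = (-6 + (-12)**2) - (-1*39)*(-153 - 1*39) = (-6 + 144) - (-39)*(-153 - 39) = 138 - (-39)*(-192) = 138 - 1*7488 = 138 - 7488 = -7350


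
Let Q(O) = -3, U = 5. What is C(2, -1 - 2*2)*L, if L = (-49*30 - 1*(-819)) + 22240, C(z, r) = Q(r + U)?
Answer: -64767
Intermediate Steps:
C(z, r) = -3
L = 21589 (L = (-1470 + 819) + 22240 = -651 + 22240 = 21589)
C(2, -1 - 2*2)*L = -3*21589 = -64767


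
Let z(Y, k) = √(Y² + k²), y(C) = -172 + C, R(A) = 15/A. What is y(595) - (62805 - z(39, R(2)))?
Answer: -62382 + 3*√701/2 ≈ -62342.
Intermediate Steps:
y(595) - (62805 - z(39, R(2))) = (-172 + 595) - (62805 - √(39² + (15/2)²)) = 423 - (62805 - √(1521 + (15*(½))²)) = 423 - (62805 - √(1521 + (15/2)²)) = 423 - (62805 - √(1521 + 225/4)) = 423 - (62805 - √(6309/4)) = 423 - (62805 - 3*√701/2) = 423 + (-62805 + 3*√701/2) = -62382 + 3*√701/2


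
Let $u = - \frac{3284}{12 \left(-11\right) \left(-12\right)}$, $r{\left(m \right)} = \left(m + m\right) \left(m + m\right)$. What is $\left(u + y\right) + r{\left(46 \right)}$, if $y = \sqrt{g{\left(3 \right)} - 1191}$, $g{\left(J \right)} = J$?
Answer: $\frac{3350923}{396} + 6 i \sqrt{33} \approx 8461.9 + 34.467 i$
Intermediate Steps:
$r{\left(m \right)} = 4 m^{2}$ ($r{\left(m \right)} = 2 m 2 m = 4 m^{2}$)
$y = 6 i \sqrt{33}$ ($y = \sqrt{3 - 1191} = \sqrt{-1188} = 6 i \sqrt{33} \approx 34.467 i$)
$u = - \frac{821}{396}$ ($u = - \frac{3284}{\left(-132\right) \left(-12\right)} = - \frac{3284}{1584} = \left(-3284\right) \frac{1}{1584} = - \frac{821}{396} \approx -2.0732$)
$\left(u + y\right) + r{\left(46 \right)} = \left(- \frac{821}{396} + 6 i \sqrt{33}\right) + 4 \cdot 46^{2} = \left(- \frac{821}{396} + 6 i \sqrt{33}\right) + 4 \cdot 2116 = \left(- \frac{821}{396} + 6 i \sqrt{33}\right) + 8464 = \frac{3350923}{396} + 6 i \sqrt{33}$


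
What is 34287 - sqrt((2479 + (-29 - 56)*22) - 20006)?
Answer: 34287 - I*sqrt(19397) ≈ 34287.0 - 139.27*I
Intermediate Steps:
34287 - sqrt((2479 + (-29 - 56)*22) - 20006) = 34287 - sqrt((2479 - 85*22) - 20006) = 34287 - sqrt((2479 - 1870) - 20006) = 34287 - sqrt(609 - 20006) = 34287 - sqrt(-19397) = 34287 - I*sqrt(19397)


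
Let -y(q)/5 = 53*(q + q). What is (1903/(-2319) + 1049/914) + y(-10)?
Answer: 11234393089/2119566 ≈ 5300.3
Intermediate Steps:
y(q) = -530*q (y(q) = -265*(q + q) = -265*2*q = -530*q)
(1903/(-2319) + 1049/914) + y(-10) = (1903/(-2319) + 1049/914) - 530*(-10) = (1903*(-1/2319) + 1049*(1/914)) + 5300 = (-1903/2319 + 1049/914) + 5300 = 693289/2119566 + 5300 = 11234393089/2119566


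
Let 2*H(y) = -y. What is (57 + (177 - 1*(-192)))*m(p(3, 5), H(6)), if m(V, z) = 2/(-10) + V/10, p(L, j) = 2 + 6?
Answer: 1278/5 ≈ 255.60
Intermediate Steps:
H(y) = -y/2 (H(y) = (-y)/2 = -y/2)
p(L, j) = 8
m(V, z) = -⅕ + V/10 (m(V, z) = 2*(-⅒) + V*(⅒) = -⅕ + V/10)
(57 + (177 - 1*(-192)))*m(p(3, 5), H(6)) = (57 + (177 - 1*(-192)))*(-⅕ + (⅒)*8) = (57 + (177 + 192))*(-⅕ + ⅘) = (57 + 369)*(⅗) = 426*(⅗) = 1278/5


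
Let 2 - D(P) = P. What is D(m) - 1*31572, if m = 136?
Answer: -31706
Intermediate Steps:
D(P) = 2 - P
D(m) - 1*31572 = (2 - 1*136) - 1*31572 = (2 - 136) - 31572 = -134 - 31572 = -31706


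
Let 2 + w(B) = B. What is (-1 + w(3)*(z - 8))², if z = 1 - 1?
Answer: 81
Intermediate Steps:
z = 0
w(B) = -2 + B
(-1 + w(3)*(z - 8))² = (-1 + (-2 + 3)*(0 - 8))² = (-1 + 1*(-8))² = (-1 - 8)² = (-9)² = 81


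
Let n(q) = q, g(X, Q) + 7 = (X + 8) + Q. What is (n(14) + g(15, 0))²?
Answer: 900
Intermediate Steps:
g(X, Q) = 1 + Q + X (g(X, Q) = -7 + ((X + 8) + Q) = -7 + ((8 + X) + Q) = -7 + (8 + Q + X) = 1 + Q + X)
(n(14) + g(15, 0))² = (14 + (1 + 0 + 15))² = (14 + 16)² = 30² = 900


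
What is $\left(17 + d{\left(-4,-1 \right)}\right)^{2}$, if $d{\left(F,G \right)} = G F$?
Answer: $441$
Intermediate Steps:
$d{\left(F,G \right)} = F G$
$\left(17 + d{\left(-4,-1 \right)}\right)^{2} = \left(17 - -4\right)^{2} = \left(17 + 4\right)^{2} = 21^{2} = 441$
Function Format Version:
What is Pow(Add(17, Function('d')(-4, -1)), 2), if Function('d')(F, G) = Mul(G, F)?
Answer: 441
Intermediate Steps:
Function('d')(F, G) = Mul(F, G)
Pow(Add(17, Function('d')(-4, -1)), 2) = Pow(Add(17, Mul(-4, -1)), 2) = Pow(Add(17, 4), 2) = Pow(21, 2) = 441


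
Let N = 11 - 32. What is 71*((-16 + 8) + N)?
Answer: -2059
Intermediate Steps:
N = -21
71*((-16 + 8) + N) = 71*((-16 + 8) - 21) = 71*(-8 - 21) = 71*(-29) = -2059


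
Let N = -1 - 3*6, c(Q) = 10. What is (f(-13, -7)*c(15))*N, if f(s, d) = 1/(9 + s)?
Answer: 95/2 ≈ 47.500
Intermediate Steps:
N = -19 (N = -1 - 18 = -19)
(f(-13, -7)*c(15))*N = (10/(9 - 13))*(-19) = (10/(-4))*(-19) = -1/4*10*(-19) = -5/2*(-19) = 95/2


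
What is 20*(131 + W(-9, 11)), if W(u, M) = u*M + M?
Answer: 860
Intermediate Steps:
W(u, M) = M + M*u (W(u, M) = M*u + M = M + M*u)
20*(131 + W(-9, 11)) = 20*(131 + 11*(1 - 9)) = 20*(131 + 11*(-8)) = 20*(131 - 88) = 20*43 = 860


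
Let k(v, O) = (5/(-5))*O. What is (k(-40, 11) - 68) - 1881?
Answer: -1960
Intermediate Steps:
k(v, O) = -O (k(v, O) = (5*(-1/5))*O = -O)
(k(-40, 11) - 68) - 1881 = (-1*11 - 68) - 1881 = (-11 - 68) - 1881 = -79 - 1881 = -1960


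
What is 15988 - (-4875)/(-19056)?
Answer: 101554151/6352 ≈ 15988.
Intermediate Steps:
15988 - (-4875)/(-19056) = 15988 - (-4875)*(-1)/19056 = 15988 - 1*1625/6352 = 15988 - 1625/6352 = 101554151/6352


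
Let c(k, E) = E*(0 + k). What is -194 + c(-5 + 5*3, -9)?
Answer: -284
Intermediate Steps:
c(k, E) = E*k
-194 + c(-5 + 5*3, -9) = -194 - 9*(-5 + 5*3) = -194 - 9*(-5 + 15) = -194 - 9*10 = -194 - 90 = -284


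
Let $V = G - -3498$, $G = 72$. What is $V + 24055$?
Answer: $27625$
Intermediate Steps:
$V = 3570$ ($V = 72 - -3498 = 72 + 3498 = 3570$)
$V + 24055 = 3570 + 24055 = 27625$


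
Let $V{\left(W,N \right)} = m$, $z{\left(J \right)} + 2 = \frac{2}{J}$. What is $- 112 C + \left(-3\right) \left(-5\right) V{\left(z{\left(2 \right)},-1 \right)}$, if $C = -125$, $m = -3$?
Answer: $13955$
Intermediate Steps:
$z{\left(J \right)} = -2 + \frac{2}{J}$
$V{\left(W,N \right)} = -3$
$- 112 C + \left(-3\right) \left(-5\right) V{\left(z{\left(2 \right)},-1 \right)} = \left(-112\right) \left(-125\right) + \left(-3\right) \left(-5\right) \left(-3\right) = 14000 + 15 \left(-3\right) = 14000 - 45 = 13955$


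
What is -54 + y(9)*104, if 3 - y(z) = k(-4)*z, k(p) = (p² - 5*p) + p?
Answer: -29694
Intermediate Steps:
k(p) = p² - 4*p
y(z) = 3 - 32*z (y(z) = 3 - (-4*(-4 - 4))*z = 3 - (-4*(-8))*z = 3 - 32*z)
-54 + y(9)*104 = -54 + (3 - 32*9)*104 = -54 + (3 - 288)*104 = -54 - 285*104 = -54 - 29640 = -29694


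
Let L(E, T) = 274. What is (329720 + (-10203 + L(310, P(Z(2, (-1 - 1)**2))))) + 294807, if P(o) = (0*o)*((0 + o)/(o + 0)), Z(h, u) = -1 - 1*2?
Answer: 614598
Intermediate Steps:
Z(h, u) = -3 (Z(h, u) = -1 - 2 = -3)
P(o) = 0 (P(o) = 0*(o/o) = 0*1 = 0)
(329720 + (-10203 + L(310, P(Z(2, (-1 - 1)**2))))) + 294807 = (329720 + (-10203 + 274)) + 294807 = (329720 - 9929) + 294807 = 319791 + 294807 = 614598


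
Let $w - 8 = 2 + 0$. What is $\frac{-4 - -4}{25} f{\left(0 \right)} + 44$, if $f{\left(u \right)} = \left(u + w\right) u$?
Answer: $44$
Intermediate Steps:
$w = 10$ ($w = 8 + \left(2 + 0\right) = 8 + 2 = 10$)
$f{\left(u \right)} = u \left(10 + u\right)$ ($f{\left(u \right)} = \left(u + 10\right) u = \left(10 + u\right) u = u \left(10 + u\right)$)
$\frac{-4 - -4}{25} f{\left(0 \right)} + 44 = \frac{-4 - -4}{25} \cdot 0 \left(10 + 0\right) + 44 = \left(-4 + 4\right) \frac{1}{25} \cdot 0 \cdot 10 + 44 = 0 \cdot \frac{1}{25} \cdot 0 + 44 = 0 \cdot 0 + 44 = 0 + 44 = 44$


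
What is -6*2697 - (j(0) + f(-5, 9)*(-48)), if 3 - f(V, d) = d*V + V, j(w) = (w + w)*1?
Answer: -13638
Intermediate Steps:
j(w) = 2*w (j(w) = (2*w)*1 = 2*w)
f(V, d) = 3 - V - V*d (f(V, d) = 3 - (d*V + V) = 3 - (V*d + V) = 3 - (V + V*d) = 3 + (-V - V*d) = 3 - V - V*d)
-6*2697 - (j(0) + f(-5, 9)*(-48)) = -6*2697 - (2*0 + (3 - 1*(-5) - 1*(-5)*9)*(-48)) = -16182 - (0 + (3 + 5 + 45)*(-48)) = -16182 - (0 + 53*(-48)) = -16182 - (0 - 2544) = -16182 - 1*(-2544) = -16182 + 2544 = -13638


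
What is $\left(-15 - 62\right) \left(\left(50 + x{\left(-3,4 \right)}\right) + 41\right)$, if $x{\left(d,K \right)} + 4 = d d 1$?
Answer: $-7392$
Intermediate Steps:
$x{\left(d,K \right)} = -4 + d^{2}$ ($x{\left(d,K \right)} = -4 + d d 1 = -4 + d^{2} \cdot 1 = -4 + d^{2}$)
$\left(-15 - 62\right) \left(\left(50 + x{\left(-3,4 \right)}\right) + 41\right) = \left(-15 - 62\right) \left(\left(50 - \left(4 - \left(-3\right)^{2}\right)\right) + 41\right) = - 77 \left(\left(50 + \left(-4 + 9\right)\right) + 41\right) = - 77 \left(\left(50 + 5\right) + 41\right) = - 77 \left(55 + 41\right) = \left(-77\right) 96 = -7392$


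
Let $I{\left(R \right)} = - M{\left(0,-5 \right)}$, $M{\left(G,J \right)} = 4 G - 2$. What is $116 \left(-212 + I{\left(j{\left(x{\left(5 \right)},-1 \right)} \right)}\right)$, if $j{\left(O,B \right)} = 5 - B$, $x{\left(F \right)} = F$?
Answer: $-24360$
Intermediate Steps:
$M{\left(G,J \right)} = -2 + 4 G$
$I{\left(R \right)} = 2$ ($I{\left(R \right)} = - (-2 + 4 \cdot 0) = - (-2 + 0) = \left(-1\right) \left(-2\right) = 2$)
$116 \left(-212 + I{\left(j{\left(x{\left(5 \right)},-1 \right)} \right)}\right) = 116 \left(-212 + 2\right) = 116 \left(-210\right) = -24360$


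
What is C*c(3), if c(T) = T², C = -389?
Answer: -3501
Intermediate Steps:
C*c(3) = -389*3² = -389*9 = -3501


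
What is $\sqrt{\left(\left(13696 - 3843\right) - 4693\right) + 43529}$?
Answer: $\sqrt{48689} \approx 220.66$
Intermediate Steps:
$\sqrt{\left(\left(13696 - 3843\right) - 4693\right) + 43529} = \sqrt{\left(9853 - 4693\right) + 43529} = \sqrt{5160 + 43529} = \sqrt{48689}$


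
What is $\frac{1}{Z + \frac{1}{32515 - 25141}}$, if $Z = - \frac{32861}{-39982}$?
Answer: $\frac{73706817}{60589249} \approx 1.2165$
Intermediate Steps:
$Z = \frac{32861}{39982}$ ($Z = \left(-32861\right) \left(- \frac{1}{39982}\right) = \frac{32861}{39982} \approx 0.82189$)
$\frac{1}{Z + \frac{1}{32515 - 25141}} = \frac{1}{\frac{32861}{39982} + \frac{1}{32515 - 25141}} = \frac{1}{\frac{32861}{39982} + \frac{1}{7374}} = \frac{1}{\frac{60589249}{73706817}} = \frac{73706817}{60589249}$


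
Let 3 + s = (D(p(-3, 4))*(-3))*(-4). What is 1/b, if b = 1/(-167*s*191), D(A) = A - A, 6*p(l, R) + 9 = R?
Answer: 95691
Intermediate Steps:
p(l, R) = -3/2 + R/6
D(A) = 0
s = -3 (s = -3 + (0*(-3))*(-4) = -3 + 0*(-4) = -3 + 0 = -3)
b = 1/95691 (b = 1/(-167*(-3)*191) = 1/(501*191) = 1/95691 ≈ 1.0450e-5)
1/b = 1/(1/95691) = 95691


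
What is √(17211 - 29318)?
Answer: I*√12107 ≈ 110.03*I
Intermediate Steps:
√(17211 - 29318) = √(-12107) = I*√12107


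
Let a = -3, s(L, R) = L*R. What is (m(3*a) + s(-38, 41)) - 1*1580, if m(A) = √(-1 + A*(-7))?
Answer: -3138 + √62 ≈ -3130.1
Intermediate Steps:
m(A) = √(-1 - 7*A)
(m(3*a) + s(-38, 41)) - 1*1580 = (√(-1 - 21*(-3)) - 38*41) - 1*1580 = (√(-1 - 7*(-9)) - 1558) - 1580 = (√(-1 + 63) - 1558) - 1580 = (√62 - 1558) - 1580 = (-1558 + √62) - 1580 = -3138 + √62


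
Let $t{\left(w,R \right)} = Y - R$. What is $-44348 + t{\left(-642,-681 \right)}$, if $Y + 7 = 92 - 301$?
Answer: $-43883$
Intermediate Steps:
$Y = -216$ ($Y = -7 + \left(92 - 301\right) = -7 - 209 = -216$)
$t{\left(w,R \right)} = -216 - R$
$-44348 + t{\left(-642,-681 \right)} = -44348 - -465 = -44348 + \left(-216 + 681\right) = -44348 + 465 = -43883$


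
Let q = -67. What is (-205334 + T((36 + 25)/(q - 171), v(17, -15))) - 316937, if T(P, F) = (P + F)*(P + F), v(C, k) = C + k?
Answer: -29583346299/56644 ≈ -5.2227e+5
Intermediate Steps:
T(P, F) = (F + P)² (T(P, F) = (F + P)*(F + P) = (F + P)²)
(-205334 + T((36 + 25)/(q - 171), v(17, -15))) - 316937 = (-205334 + ((17 - 15) + (36 + 25)/(-67 - 171))²) - 316937 = (-205334 + (2 + 61/(-238))²) - 316937 = (-205334 + (2 + 61*(-1/238))²) - 316937 = (-205334 + (2 - 61/238)²) - 316937 = (-205334 + (415/238)²) - 316937 = (-205334 + 172225/56644) - 316937 = -11630766871/56644 - 316937 = -29583346299/56644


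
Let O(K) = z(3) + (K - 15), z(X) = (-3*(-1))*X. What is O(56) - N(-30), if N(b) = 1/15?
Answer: 749/15 ≈ 49.933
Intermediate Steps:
N(b) = 1/15
z(X) = 3*X
O(K) = -6 + K (O(K) = 3*3 + (K - 15) = 9 + (-15 + K) = -6 + K)
O(56) - N(-30) = (-6 + 56) - 1*1/15 = 50 - 1/15 = 749/15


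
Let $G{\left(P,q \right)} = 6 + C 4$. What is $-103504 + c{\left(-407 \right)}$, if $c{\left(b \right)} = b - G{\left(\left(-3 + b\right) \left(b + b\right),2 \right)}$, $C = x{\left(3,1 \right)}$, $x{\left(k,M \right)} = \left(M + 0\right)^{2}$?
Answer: $-103921$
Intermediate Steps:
$x{\left(k,M \right)} = M^{2}$
$C = 1$ ($C = 1^{2} = 1$)
$G{\left(P,q \right)} = 10$ ($G{\left(P,q \right)} = 6 + 1 \cdot 4 = 6 + 4 = 10$)
$c{\left(b \right)} = -10 + b$ ($c{\left(b \right)} = b - 10 = -10 + b$)
$-103504 + c{\left(-407 \right)} = -103504 - 417 = -103921$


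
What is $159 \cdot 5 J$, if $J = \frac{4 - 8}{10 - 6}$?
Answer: $-795$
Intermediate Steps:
$J = -1$ ($J = - \frac{4}{4} = \left(-4\right) \frac{1}{4} = -1$)
$159 \cdot 5 J = 159 \cdot 5 \left(-1\right) = 795 \left(-1\right) = -795$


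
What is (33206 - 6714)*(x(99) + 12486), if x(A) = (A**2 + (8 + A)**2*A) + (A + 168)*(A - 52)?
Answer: 30950259204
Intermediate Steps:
x(A) = A**2 + A*(8 + A)**2 + (-52 + A)*(168 + A) (x(A) = (A**2 + A*(8 + A)**2) + (168 + A)*(-52 + A) = (A**2 + A*(8 + A)**2) + (-52 + A)*(168 + A) = A**2 + A*(8 + A)**2 + (-52 + A)*(168 + A))
(33206 - 6714)*(x(99) + 12486) = (33206 - 6714)*((-8736 + 99**3 + 18*99**2 + 180*99) + 12486) = 26492*((-8736 + 970299 + 18*9801 + 17820) + 12486) = 26492*((-8736 + 970299 + 176418 + 17820) + 12486) = 26492*(1155801 + 12486) = 26492*1168287 = 30950259204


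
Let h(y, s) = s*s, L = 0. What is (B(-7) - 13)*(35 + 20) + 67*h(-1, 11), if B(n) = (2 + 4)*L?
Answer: 7392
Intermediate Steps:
h(y, s) = s²
B(n) = 0 (B(n) = (2 + 4)*0 = 6*0 = 0)
(B(-7) - 13)*(35 + 20) + 67*h(-1, 11) = (0 - 13)*(35 + 20) + 67*11² = -13*55 + 67*121 = -715 + 8107 = 7392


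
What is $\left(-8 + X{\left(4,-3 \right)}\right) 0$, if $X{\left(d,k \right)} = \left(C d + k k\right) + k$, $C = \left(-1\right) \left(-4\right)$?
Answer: $0$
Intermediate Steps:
$C = 4$
$X{\left(d,k \right)} = k + k^{2} + 4 d$ ($X{\left(d,k \right)} = \left(4 d + k k\right) + k = \left(4 d + k^{2}\right) + k = \left(k^{2} + 4 d\right) + k = k + k^{2} + 4 d$)
$\left(-8 + X{\left(4,-3 \right)}\right) 0 = \left(-8 + \left(-3 + \left(-3\right)^{2} + 4 \cdot 4\right)\right) 0 = \left(-8 + \left(-3 + 9 + 16\right)\right) 0 = \left(-8 + 22\right) 0 = 14 \cdot 0 = 0$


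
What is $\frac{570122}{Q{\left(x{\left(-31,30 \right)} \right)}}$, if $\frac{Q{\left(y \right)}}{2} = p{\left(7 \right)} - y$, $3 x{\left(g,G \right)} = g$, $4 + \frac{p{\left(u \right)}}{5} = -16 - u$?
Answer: $- \frac{855183}{374} \approx -2286.6$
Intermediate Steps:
$p{\left(u \right)} = -100 - 5 u$ ($p{\left(u \right)} = -20 + 5 \left(-16 - u\right) = -20 - \left(80 + 5 u\right) = -100 - 5 u$)
$x{\left(g,G \right)} = \frac{g}{3}$
$Q{\left(y \right)} = -270 - 2 y$ ($Q{\left(y \right)} = 2 \left(\left(-100 - 35\right) - y\right) = 2 \left(-135 - y\right) = -270 - 2 y$)
$\frac{570122}{Q{\left(x{\left(-31,30 \right)} \right)}} = \frac{570122}{-270 - 2 \cdot \frac{1}{3} \left(-31\right)} = \frac{570122}{-270 - - \frac{62}{3}} = \frac{570122}{-270 + \frac{62}{3}} = \frac{570122}{- \frac{748}{3}} = 570122 \left(- \frac{3}{748}\right) = - \frac{855183}{374}$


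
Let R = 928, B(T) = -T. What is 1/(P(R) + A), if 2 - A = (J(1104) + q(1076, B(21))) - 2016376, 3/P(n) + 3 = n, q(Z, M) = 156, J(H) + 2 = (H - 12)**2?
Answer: 925/761978003 ≈ 1.2139e-6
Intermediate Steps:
J(H) = -2 + (-12 + H)**2 (J(H) = -2 + (H - 12)**2 = -2 + (-12 + H)**2)
P(n) = 3/(-3 + n)
A = 823760 (A = 2 - (((-2 + (-12 + 1104)**2) + 156) - 2016376) = 2 - (((-2 + 1092**2) + 156) - 2016376) = 2 - (((-2 + 1192464) + 156) - 2016376) = 2 - ((1192462 + 156) - 2016376) = 2 - (1192618 - 2016376) = 2 - 1*(-823758) = 2 + 823758 = 823760)
1/(P(R) + A) = 1/(3/(-3 + 928) + 823760) = 1/(3/925 + 823760) = 1/(761978003/925) = 925/761978003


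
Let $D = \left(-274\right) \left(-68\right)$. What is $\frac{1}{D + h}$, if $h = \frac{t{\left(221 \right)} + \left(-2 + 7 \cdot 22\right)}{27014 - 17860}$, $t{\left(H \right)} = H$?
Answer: $\frac{9154}{170557701} \approx 5.3671 \cdot 10^{-5}$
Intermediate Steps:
$D = 18632$
$h = \frac{373}{9154}$ ($h = \frac{221 + \left(-2 + 7 \cdot 22\right)}{27014 - 17860} = \frac{221 + \left(-2 + 154\right)}{9154} = \left(221 + 152\right) \frac{1}{9154} = 373 \cdot \frac{1}{9154} = \frac{373}{9154} \approx 0.040747$)
$\frac{1}{D + h} = \frac{1}{18632 + \frac{373}{9154}} = \frac{1}{\frac{170557701}{9154}} = \frac{9154}{170557701}$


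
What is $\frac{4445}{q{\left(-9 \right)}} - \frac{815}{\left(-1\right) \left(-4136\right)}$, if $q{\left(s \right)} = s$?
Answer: $- \frac{18391855}{37224} \approx -494.09$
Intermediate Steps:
$\frac{4445}{q{\left(-9 \right)}} - \frac{815}{\left(-1\right) \left(-4136\right)} = \frac{4445}{-9} - \frac{815}{\left(-1\right) \left(-4136\right)} = 4445 \left(- \frac{1}{9}\right) - \frac{815}{4136} = - \frac{4445}{9} - \frac{815}{4136} = - \frac{18391855}{37224}$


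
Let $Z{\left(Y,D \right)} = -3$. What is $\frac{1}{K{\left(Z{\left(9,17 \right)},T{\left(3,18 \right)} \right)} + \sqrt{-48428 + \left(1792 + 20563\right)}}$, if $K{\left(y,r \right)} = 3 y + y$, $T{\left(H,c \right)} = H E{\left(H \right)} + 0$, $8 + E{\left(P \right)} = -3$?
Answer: $- \frac{4}{8739} - \frac{i \sqrt{2897}}{8739} \approx -0.00045772 - 0.006159 i$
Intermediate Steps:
$E{\left(P \right)} = -11$ ($E{\left(P \right)} = -8 - 3 = -11$)
$T{\left(H,c \right)} = - 11 H$ ($T{\left(H,c \right)} = H \left(-11\right) + 0 = - 11 H + 0 = - 11 H$)
$K{\left(y,r \right)} = 4 y$
$\frac{1}{K{\left(Z{\left(9,17 \right)},T{\left(3,18 \right)} \right)} + \sqrt{-48428 + \left(1792 + 20563\right)}} = \frac{1}{4 \left(-3\right) + \sqrt{-48428 + \left(1792 + 20563\right)}} = \frac{1}{-12 + \sqrt{-48428 + 22355}} = \frac{1}{-12 + \sqrt{-26073}} = \frac{1}{-12 + 3 i \sqrt{2897}}$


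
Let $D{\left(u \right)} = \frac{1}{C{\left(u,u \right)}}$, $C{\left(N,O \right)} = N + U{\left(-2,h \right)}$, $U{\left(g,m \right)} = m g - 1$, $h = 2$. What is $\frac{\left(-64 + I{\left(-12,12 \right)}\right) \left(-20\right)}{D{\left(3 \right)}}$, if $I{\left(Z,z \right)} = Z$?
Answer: $-3040$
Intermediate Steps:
$U{\left(g,m \right)} = -1 + g m$ ($U{\left(g,m \right)} = g m - 1 = -1 + g m$)
$C{\left(N,O \right)} = -5 + N$ ($C{\left(N,O \right)} = N - 5 = -5 + N$)
$D{\left(u \right)} = \frac{1}{-5 + u}$
$\frac{\left(-64 + I{\left(-12,12 \right)}\right) \left(-20\right)}{D{\left(3 \right)}} = \frac{\left(-64 - 12\right) \left(-20\right)}{\frac{1}{-5 + 3}} = \frac{\left(-76\right) \left(-20\right)}{\frac{1}{-2}} = \frac{1520}{- \frac{1}{2}} = 1520 \left(-2\right) = -3040$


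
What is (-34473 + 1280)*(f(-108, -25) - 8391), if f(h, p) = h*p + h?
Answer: 192486207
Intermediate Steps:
f(h, p) = h + h*p
(-34473 + 1280)*(f(-108, -25) - 8391) = (-34473 + 1280)*(-108*(1 - 25) - 8391) = -33193*(-108*(-24) - 8391) = -33193*(2592 - 8391) = -33193*(-5799) = 192486207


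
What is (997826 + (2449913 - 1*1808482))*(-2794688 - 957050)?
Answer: -6150062778666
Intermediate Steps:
(997826 + (2449913 - 1*1808482))*(-2794688 - 957050) = (997826 + (2449913 - 1808482))*(-3751738) = (997826 + 641431)*(-3751738) = 1639257*(-3751738) = -6150062778666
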